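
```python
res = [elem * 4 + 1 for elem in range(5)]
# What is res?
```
Trace:
  elem=0
  elem=1
  elem=2
  elem=3
  elem=4
  res=[1, 5, 9, 13, 17]

Final answer: [1, 5, 9, 13, 17]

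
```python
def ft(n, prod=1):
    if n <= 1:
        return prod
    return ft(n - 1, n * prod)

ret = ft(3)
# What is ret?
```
Call trace:
ft(n=3, prod=1)
  ft(n=2, prod=3)
    ft(n=1, prod=6)
    -> return 6
  -> return 6
-> return 6

Final answer: 6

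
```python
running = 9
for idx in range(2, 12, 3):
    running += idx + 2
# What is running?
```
Trace:
  running=9
  running=13, idx=2
  running=20, idx=5
  running=30, idx=8
  running=43, idx=11

Final answer: 43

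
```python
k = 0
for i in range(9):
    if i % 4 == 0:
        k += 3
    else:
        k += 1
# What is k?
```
Trace:
  k=0
  k=3, i=0
  k=4, i=1
  k=5, i=2
  k=6, i=3
  k=9, i=4
  k=10, i=5
  k=11, i=6
  k=12, i=7
  k=15, i=8

Final answer: 15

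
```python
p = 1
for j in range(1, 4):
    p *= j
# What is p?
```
Trace:
  p=1
  p=1, j=1
  p=2, j=2
  p=6, j=3

Final answer: 6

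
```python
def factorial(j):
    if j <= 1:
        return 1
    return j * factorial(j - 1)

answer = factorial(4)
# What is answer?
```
Call trace:
factorial(j=4)
  factorial(j=3)
    factorial(j=2)
      factorial(j=1)
      -> return 1
    -> return 2
  -> return 6
-> return 24

Final answer: 24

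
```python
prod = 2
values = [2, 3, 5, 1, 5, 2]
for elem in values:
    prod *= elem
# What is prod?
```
Trace:
  prod=2
  prod=4, elem=2
  prod=12, elem=3
  prod=60, elem=5
  prod=60, elem=1
  prod=300, elem=5
  prod=600, elem=2

Final answer: 600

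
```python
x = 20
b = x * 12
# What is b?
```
Trace:
  x=20
  x=20, b=240

Final answer: 240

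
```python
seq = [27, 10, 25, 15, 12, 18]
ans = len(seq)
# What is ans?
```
Trace:
  seq=[27, 10, 25, 15, 12, 18]
  seq=[27, 10, 25, 15, 12, 18], ans=6

Final answer: 6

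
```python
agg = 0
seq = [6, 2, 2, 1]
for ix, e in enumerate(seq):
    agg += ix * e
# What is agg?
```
Trace:
  agg=0
  agg=0, ix=0, e=6
  agg=2, ix=1, e=2
  agg=6, ix=2, e=2
  agg=9, ix=3, e=1

Final answer: 9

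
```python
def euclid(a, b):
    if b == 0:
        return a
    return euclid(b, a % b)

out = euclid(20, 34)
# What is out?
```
Call trace:
euclid(a=20, b=34)
  euclid(a=34, b=20)
    euclid(a=20, b=14)
      euclid(a=14, b=6)
        euclid(a=6, b=2)
          euclid(a=2, b=0)
          -> return 2
        -> return 2
      -> return 2
    -> return 2
  -> return 2
-> return 2

Final answer: 2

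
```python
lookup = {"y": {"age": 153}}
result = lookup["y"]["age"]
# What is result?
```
Trace:
  lookup={'y': {'age': 153}}
  lookup={'y': {'age': 153}}, result=153

Final answer: 153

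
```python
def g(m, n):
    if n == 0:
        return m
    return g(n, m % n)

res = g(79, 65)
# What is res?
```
Call trace:
g(m=79, n=65)
  g(m=65, n=14)
    g(m=14, n=9)
      g(m=9, n=5)
        g(m=5, n=4)
          g(m=4, n=1)
            g(m=1, n=0)
            -> return 1
          -> return 1
        -> return 1
      -> return 1
    -> return 1
  -> return 1
-> return 1

Final answer: 1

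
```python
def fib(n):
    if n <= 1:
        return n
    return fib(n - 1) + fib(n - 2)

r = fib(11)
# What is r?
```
Call trace (a repeated sub-call is expanded the first time; later identical calls just restate its return value):
fib(n=11)
  fib(n=10)
    fib(n=9)
      fib(n=8)
        fib(n=7)
          fib(n=6)
            fib(n=5)
              fib(n=4)
                fib(n=3)
                  fib(n=2)
                    fib(n=1)
                    -> return 1
                    fib(n=0)
                    -> return 0
                  -> return 1
                  fib(n=1)
                  -> return 1
                -> return 2
                fib(n=2) -> return 1  (same call as traced above)
              -> return 3
              fib(n=3) -> return 2  (same call as traced above)
            -> return 5
            fib(n=4) -> return 3  (same call as traced above)
          -> return 8
          fib(n=5) -> return 5  (same call as traced above)
        -> return 13
        fib(n=6) -> return 8  (same call as traced above)
      -> return 21
      fib(n=7) -> return 13  (same call as traced above)
    -> return 34
    fib(n=8) -> return 21  (same call as traced above)
  -> return 55
  fib(n=9) -> return 34  (same call as traced above)
-> return 89

Final answer: 89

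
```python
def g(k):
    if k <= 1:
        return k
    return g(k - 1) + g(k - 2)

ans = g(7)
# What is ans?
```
Call trace (a repeated sub-call is expanded the first time; later identical calls just restate its return value):
g(k=7)
  g(k=6)
    g(k=5)
      g(k=4)
        g(k=3)
          g(k=2)
            g(k=1)
            -> return 1
            g(k=0)
            -> return 0
          -> return 1
          g(k=1)
          -> return 1
        -> return 2
        g(k=2) -> return 1  (same call as traced above)
      -> return 3
      g(k=3) -> return 2  (same call as traced above)
    -> return 5
    g(k=4) -> return 3  (same call as traced above)
  -> return 8
  g(k=5) -> return 5  (same call as traced above)
-> return 13

Final answer: 13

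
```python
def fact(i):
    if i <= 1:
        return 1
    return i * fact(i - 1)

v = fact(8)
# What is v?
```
Call trace:
fact(i=8)
  fact(i=7)
    fact(i=6)
      fact(i=5)
        fact(i=4)
          fact(i=3)
            fact(i=2)
              fact(i=1)
              -> return 1
            -> return 2
          -> return 6
        -> return 24
      -> return 120
    -> return 720
  -> return 5040
-> return 40320

Final answer: 40320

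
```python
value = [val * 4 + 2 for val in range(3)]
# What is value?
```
Trace:
  val=0
  val=1
  val=2
  value=[2, 6, 10]

Final answer: [2, 6, 10]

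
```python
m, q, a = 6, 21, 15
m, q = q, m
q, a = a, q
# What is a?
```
Trace:
  m=6, q=21, a=15
  m=21, q=6, a=15
  m=21, q=15, a=6

Final answer: 6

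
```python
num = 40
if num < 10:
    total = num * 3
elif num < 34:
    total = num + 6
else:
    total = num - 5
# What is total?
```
Trace:
  num=40
  num=40, total=35

Final answer: 35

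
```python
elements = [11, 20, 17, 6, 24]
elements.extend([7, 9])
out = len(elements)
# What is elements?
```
Trace:
  elements=[11, 20, 17, 6, 24]
  elements=[11, 20, 17, 6, 24, 7, 9]
  elements=[11, 20, 17, 6, 24, 7, 9], out=7

Final answer: [11, 20, 17, 6, 24, 7, 9]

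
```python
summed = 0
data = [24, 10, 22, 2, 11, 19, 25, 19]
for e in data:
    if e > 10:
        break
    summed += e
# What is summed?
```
Trace:
  summed=0
  summed=0, e=24

Final answer: 0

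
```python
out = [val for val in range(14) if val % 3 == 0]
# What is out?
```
Trace:
  val=0
  val=1
  val=2
  val=3
  val=4
  val=5
  val=6
  val=7
  val=8
  val=9
  val=10
  val=11
  val=12
  val=13
  out=[0, 3, 6, 9, 12]

Final answer: [0, 3, 6, 9, 12]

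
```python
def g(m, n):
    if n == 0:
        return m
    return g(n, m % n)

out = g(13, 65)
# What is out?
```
Call trace:
g(m=13, n=65)
  g(m=65, n=13)
    g(m=13, n=0)
    -> return 13
  -> return 13
-> return 13

Final answer: 13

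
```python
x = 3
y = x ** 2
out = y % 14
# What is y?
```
Trace:
  x=3
  x=3, y=9
  x=3, y=9, out=9

Final answer: 9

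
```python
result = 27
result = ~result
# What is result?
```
Trace:
  result=27
  result=-28

Final answer: -28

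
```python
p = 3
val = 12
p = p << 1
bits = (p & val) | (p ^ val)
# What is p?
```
Trace:
  p=3
  p=3, val=12
  p=6, val=12
  p=6, val=12, bits=14

Final answer: 6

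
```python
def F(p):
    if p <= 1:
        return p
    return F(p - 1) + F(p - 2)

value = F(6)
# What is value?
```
Call trace (a repeated sub-call is expanded the first time; later identical calls just restate its return value):
F(p=6)
  F(p=5)
    F(p=4)
      F(p=3)
        F(p=2)
          F(p=1)
          -> return 1
          F(p=0)
          -> return 0
        -> return 1
        F(p=1)
        -> return 1
      -> return 2
      F(p=2) -> return 1  (same call as traced above)
    -> return 3
    F(p=3) -> return 2  (same call as traced above)
  -> return 5
  F(p=4) -> return 3  (same call as traced above)
-> return 8

Final answer: 8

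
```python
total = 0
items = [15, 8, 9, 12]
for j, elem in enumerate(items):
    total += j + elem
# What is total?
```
Trace:
  total=0
  total=15, j=0, elem=15
  total=24, j=1, elem=8
  total=35, j=2, elem=9
  total=50, j=3, elem=12

Final answer: 50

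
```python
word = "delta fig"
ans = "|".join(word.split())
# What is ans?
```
Trace:
  word='delta fig'
  word='delta fig', ans='delta|fig'

Final answer: 'delta|fig'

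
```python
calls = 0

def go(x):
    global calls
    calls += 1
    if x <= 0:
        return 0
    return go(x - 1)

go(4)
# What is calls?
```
Call trace:
go(x=4)
  go(x=3)
    go(x=2)
      go(x=1)
        go(x=0)
        -> return 0
      -> return 0
    -> return 0
  -> return 0
-> return 0

calls is incremented once per call. go is entered once for each x = 4, 3, 2, 1, 0 (the x <= 0 call returns without recursing), i.e. 4 + 1 calls.
calls = 5

Final answer: 5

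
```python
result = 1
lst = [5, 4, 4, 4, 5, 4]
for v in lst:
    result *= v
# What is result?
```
Trace:
  result=1
  result=5, v=5
  result=20, v=4
  result=80, v=4
  result=320, v=4
  result=1600, v=5
  result=6400, v=4

Final answer: 6400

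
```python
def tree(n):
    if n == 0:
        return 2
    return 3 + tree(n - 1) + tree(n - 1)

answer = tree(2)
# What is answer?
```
Call trace (a repeated sub-call is expanded the first time; later identical calls just restate its return value):
tree(n=2)
  tree(n=1)
    tree(n=0)
    -> return 2
    tree(n=0)
    -> return 2
  -> return 7
  tree(n=1) -> return 7  (same call as traced above)
-> return 17

Final answer: 17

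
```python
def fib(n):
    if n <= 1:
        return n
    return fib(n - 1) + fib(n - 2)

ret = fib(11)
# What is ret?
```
Call trace (a repeated sub-call is expanded the first time; later identical calls just restate its return value):
fib(n=11)
  fib(n=10)
    fib(n=9)
      fib(n=8)
        fib(n=7)
          fib(n=6)
            fib(n=5)
              fib(n=4)
                fib(n=3)
                  fib(n=2)
                    fib(n=1)
                    -> return 1
                    fib(n=0)
                    -> return 0
                  -> return 1
                  fib(n=1)
                  -> return 1
                -> return 2
                fib(n=2) -> return 1  (same call as traced above)
              -> return 3
              fib(n=3) -> return 2  (same call as traced above)
            -> return 5
            fib(n=4) -> return 3  (same call as traced above)
          -> return 8
          fib(n=5) -> return 5  (same call as traced above)
        -> return 13
        fib(n=6) -> return 8  (same call as traced above)
      -> return 21
      fib(n=7) -> return 13  (same call as traced above)
    -> return 34
    fib(n=8) -> return 21  (same call as traced above)
  -> return 55
  fib(n=9) -> return 34  (same call as traced above)
-> return 89

Final answer: 89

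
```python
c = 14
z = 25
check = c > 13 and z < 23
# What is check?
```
Trace:
  c=14
  c=14, z=25
  c=14, z=25, check=False

Final answer: False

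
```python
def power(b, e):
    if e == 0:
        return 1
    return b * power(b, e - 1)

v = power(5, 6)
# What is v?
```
Call trace:
power(b=5, e=6)
  power(b=5, e=5)
    power(b=5, e=4)
      power(b=5, e=3)
        power(b=5, e=2)
          power(b=5, e=1)
            power(b=5, e=0)
            -> return 1
          -> return 5
        -> return 25
      -> return 125
    -> return 625
  -> return 3125
-> return 15625

Final answer: 15625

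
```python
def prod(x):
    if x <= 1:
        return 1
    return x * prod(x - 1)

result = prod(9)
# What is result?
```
Call trace:
prod(x=9)
  prod(x=8)
    prod(x=7)
      prod(x=6)
        prod(x=5)
          prod(x=4)
            prod(x=3)
              prod(x=2)
                prod(x=1)
                -> return 1
              -> return 2
            -> return 6
          -> return 24
        -> return 120
      -> return 720
    -> return 5040
  -> return 40320
-> return 362880

Final answer: 362880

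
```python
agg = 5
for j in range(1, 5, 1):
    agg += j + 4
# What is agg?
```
Trace:
  agg=5
  agg=10, j=1
  agg=16, j=2
  agg=23, j=3
  agg=31, j=4

Final answer: 31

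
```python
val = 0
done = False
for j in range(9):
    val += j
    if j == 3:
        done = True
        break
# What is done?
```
Trace:
  val=0
  val=0, done=False
  val=0, done=False, j=0
  val=1, done=False, j=1
  val=3, done=False, j=2
  val=6, done=True, j=3

Final answer: True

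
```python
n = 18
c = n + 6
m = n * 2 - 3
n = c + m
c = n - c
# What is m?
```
Trace:
  n=18
  n=18, c=24
  n=18, c=24, m=33
  n=57, c=24, m=33
  n=57, c=33, m=33

Final answer: 33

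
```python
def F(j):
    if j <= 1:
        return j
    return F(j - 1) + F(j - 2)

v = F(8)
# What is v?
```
Call trace (a repeated sub-call is expanded the first time; later identical calls just restate its return value):
F(j=8)
  F(j=7)
    F(j=6)
      F(j=5)
        F(j=4)
          F(j=3)
            F(j=2)
              F(j=1)
              -> return 1
              F(j=0)
              -> return 0
            -> return 1
            F(j=1)
            -> return 1
          -> return 2
          F(j=2) -> return 1  (same call as traced above)
        -> return 3
        F(j=3) -> return 2  (same call as traced above)
      -> return 5
      F(j=4) -> return 3  (same call as traced above)
    -> return 8
    F(j=5) -> return 5  (same call as traced above)
  -> return 13
  F(j=6) -> return 8  (same call as traced above)
-> return 21

Final answer: 21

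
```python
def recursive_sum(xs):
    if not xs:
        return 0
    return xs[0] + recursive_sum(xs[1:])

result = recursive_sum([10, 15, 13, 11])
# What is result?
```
Call trace:
recursive_sum(xs=[10, 15, 13, 11])
  recursive_sum(xs=[15, 13, 11])
    recursive_sum(xs=[13, 11])
      recursive_sum(xs=[11])
        recursive_sum(xs=[])
        -> return 0
      -> return 11
    -> return 24
  -> return 39
-> return 49

Final answer: 49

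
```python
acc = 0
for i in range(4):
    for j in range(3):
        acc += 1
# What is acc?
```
Trace:
  acc=0
  acc=1, i=0, j=0
  acc=2, i=0, j=1
  acc=3, i=0, j=2
  acc=4, i=1, j=0
  acc=5, i=1, j=1
  acc=6, i=1, j=2
  acc=7, i=2, j=0
  acc=8, i=2, j=1
  acc=9, i=2, j=2
  acc=10, i=3, j=0
  acc=11, i=3, j=1
  acc=12, i=3, j=2

Final answer: 12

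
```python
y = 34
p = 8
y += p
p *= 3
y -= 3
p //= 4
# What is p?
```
Trace:
  y=34
  y=34, p=8
  y=42, p=8
  y=42, p=24
  y=39, p=24
  y=39, p=6

Final answer: 6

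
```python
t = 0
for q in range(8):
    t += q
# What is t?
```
Trace:
  t=0
  t=0, q=0
  t=1, q=1
  t=3, q=2
  t=6, q=3
  t=10, q=4
  t=15, q=5
  t=21, q=6
  t=28, q=7

Final answer: 28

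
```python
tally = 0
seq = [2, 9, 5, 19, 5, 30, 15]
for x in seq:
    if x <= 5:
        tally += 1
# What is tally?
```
Trace:
  tally=0
  tally=1, x=2
  tally=1, x=9
  tally=2, x=5
  tally=2, x=19
  tally=3, x=5
  tally=3, x=30
  tally=3, x=15

Final answer: 3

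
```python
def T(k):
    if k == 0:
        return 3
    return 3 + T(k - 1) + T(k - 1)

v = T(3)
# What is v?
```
Call trace (a repeated sub-call is expanded the first time; later identical calls just restate its return value):
T(k=3)
  T(k=2)
    T(k=1)
      T(k=0)
      -> return 3
      T(k=0)
      -> return 3
    -> return 9
    T(k=1) -> return 9  (same call as traced above)
  -> return 21
  T(k=2) -> return 21  (same call as traced above)
-> return 45

Final answer: 45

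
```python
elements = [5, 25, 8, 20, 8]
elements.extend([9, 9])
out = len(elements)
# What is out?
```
Trace:
  elements=[5, 25, 8, 20, 8]
  elements=[5, 25, 8, 20, 8, 9, 9]
  elements=[5, 25, 8, 20, 8, 9, 9], out=7

Final answer: 7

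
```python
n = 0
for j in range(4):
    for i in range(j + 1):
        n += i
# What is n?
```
Trace:
  n=0
  n=0, j=0, i=0
  n=0, j=1, i=0
  n=1, j=1, i=1
  n=1, j=2, i=0
  n=2, j=2, i=1
  n=4, j=2, i=2
  n=4, j=3, i=0
  n=5, j=3, i=1
  n=7, j=3, i=2
  n=10, j=3, i=3

Final answer: 10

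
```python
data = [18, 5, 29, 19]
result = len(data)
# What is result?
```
Trace:
  data=[18, 5, 29, 19]
  data=[18, 5, 29, 19], result=4

Final answer: 4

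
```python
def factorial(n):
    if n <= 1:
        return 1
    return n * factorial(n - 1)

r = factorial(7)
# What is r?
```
Call trace:
factorial(n=7)
  factorial(n=6)
    factorial(n=5)
      factorial(n=4)
        factorial(n=3)
          factorial(n=2)
            factorial(n=1)
            -> return 1
          -> return 2
        -> return 6
      -> return 24
    -> return 120
  -> return 720
-> return 5040

Final answer: 5040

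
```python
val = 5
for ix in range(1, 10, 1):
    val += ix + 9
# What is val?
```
Trace:
  val=5
  val=15, ix=1
  val=26, ix=2
  val=38, ix=3
  val=51, ix=4
  val=65, ix=5
  val=80, ix=6
  val=96, ix=7
  val=113, ix=8
  val=131, ix=9

Final answer: 131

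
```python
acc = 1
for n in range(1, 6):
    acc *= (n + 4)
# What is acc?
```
Trace:
  acc=1
  acc=5, n=1
  acc=30, n=2
  acc=210, n=3
  acc=1680, n=4
  acc=15120, n=5

Final answer: 15120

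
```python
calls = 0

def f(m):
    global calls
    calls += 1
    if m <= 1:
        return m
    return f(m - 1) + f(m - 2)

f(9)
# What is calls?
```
Call trace (a repeated sub-call is expanded the first time; later identical calls just restate its return value):
f(m=9)
  f(m=8)
    f(m=7)
      f(m=6)
        f(m=5)
          f(m=4)
            f(m=3)
              f(m=2)
                f(m=1)
                -> return 1
                f(m=0)
                -> return 0
              -> return 1
              f(m=1)
              -> return 1
            -> return 2
            f(m=2) -> return 1  (same call as traced above)
          -> return 3
          f(m=3) -> return 2  (same call as traced above)
        -> return 5
        f(m=4) -> return 3  (same call as traced above)
      -> return 8
      f(m=5) -> return 5  (same call as traced above)
    -> return 13
    f(m=6) -> return 8  (same call as traced above)
  -> return 21
  f(m=7) -> return 13  (same call as traced above)
-> return 34

calls is incremented once per call, so count the calls in each subtree. Let C(m) = number of calls made by f(m).
C(0) = C(1) = 1 (base case, no recursion); C(m) = 1 + C(m - 1) + C(m - 2) otherwise.
C(2) = 1 + C(1) + C(0) = 1 + 1 + 1 = 3
C(3) = 1 + C(2) + C(1) = 1 + 3 + 1 = 5
C(4) = 1 + C(3) + C(2) = 1 + 5 + 3 = 9
C(5) = 1 + C(4) + C(3) = 1 + 9 + 5 = 15
C(6) = 1 + C(5) + C(4) = 1 + 15 + 9 = 25
C(7) = 1 + C(6) + C(5) = 1 + 25 + 15 = 41
C(8) = 1 + C(7) + C(6) = 1 + 41 + 25 = 67
C(9) = 1 + C(8) + C(7) = 1 + 67 + 41 = 109
calls = C(9) = 109

Final answer: 109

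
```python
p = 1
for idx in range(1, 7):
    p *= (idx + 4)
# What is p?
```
Trace:
  p=1
  p=5, idx=1
  p=30, idx=2
  p=210, idx=3
  p=1680, idx=4
  p=15120, idx=5
  p=151200, idx=6

Final answer: 151200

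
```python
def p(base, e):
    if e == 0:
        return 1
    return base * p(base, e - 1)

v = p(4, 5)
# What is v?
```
Call trace:
p(base=4, e=5)
  p(base=4, e=4)
    p(base=4, e=3)
      p(base=4, e=2)
        p(base=4, e=1)
          p(base=4, e=0)
          -> return 1
        -> return 4
      -> return 16
    -> return 64
  -> return 256
-> return 1024

Final answer: 1024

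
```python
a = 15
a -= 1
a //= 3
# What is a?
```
Trace:
  a=15
  a=14
  a=4

Final answer: 4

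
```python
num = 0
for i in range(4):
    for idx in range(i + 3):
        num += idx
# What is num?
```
Trace:
  num=0
  num=0, i=0, idx=0
  num=1, i=0, idx=1
  num=3, i=0, idx=2
  num=3, i=1, idx=0
  num=4, i=1, idx=1
  num=6, i=1, idx=2
  num=9, i=1, idx=3
  num=9, i=2, idx=0
  num=10, i=2, idx=1
  num=12, i=2, idx=2
  num=15, i=2, idx=3
  num=19, i=2, idx=4
  num=19, i=3, idx=0
  num=20, i=3, idx=1
  num=22, i=3, idx=2
  num=25, i=3, idx=3
  num=29, i=3, idx=4
  num=34, i=3, idx=5

Final answer: 34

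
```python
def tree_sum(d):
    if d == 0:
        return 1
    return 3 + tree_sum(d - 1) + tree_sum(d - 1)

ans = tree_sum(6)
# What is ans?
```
Call trace (a repeated sub-call is expanded the first time; later identical calls just restate its return value):
tree_sum(d=6)
  tree_sum(d=5)
    tree_sum(d=4)
      tree_sum(d=3)
        tree_sum(d=2)
          tree_sum(d=1)
            tree_sum(d=0)
            -> return 1
            tree_sum(d=0)
            -> return 1
          -> return 5
          tree_sum(d=1) -> return 5  (same call as traced above)
        -> return 13
        tree_sum(d=2) -> return 13  (same call as traced above)
      -> return 29
      tree_sum(d=3) -> return 29  (same call as traced above)
    -> return 61
    tree_sum(d=4) -> return 61  (same call as traced above)
  -> return 125
  tree_sum(d=5) -> return 125  (same call as traced above)
-> return 253

Final answer: 253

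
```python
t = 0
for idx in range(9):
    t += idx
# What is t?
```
Trace:
  t=0
  t=0, idx=0
  t=1, idx=1
  t=3, idx=2
  t=6, idx=3
  t=10, idx=4
  t=15, idx=5
  t=21, idx=6
  t=28, idx=7
  t=36, idx=8

Final answer: 36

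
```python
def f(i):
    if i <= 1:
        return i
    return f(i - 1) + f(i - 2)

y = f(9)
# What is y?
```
Call trace (a repeated sub-call is expanded the first time; later identical calls just restate its return value):
f(i=9)
  f(i=8)
    f(i=7)
      f(i=6)
        f(i=5)
          f(i=4)
            f(i=3)
              f(i=2)
                f(i=1)
                -> return 1
                f(i=0)
                -> return 0
              -> return 1
              f(i=1)
              -> return 1
            -> return 2
            f(i=2) -> return 1  (same call as traced above)
          -> return 3
          f(i=3) -> return 2  (same call as traced above)
        -> return 5
        f(i=4) -> return 3  (same call as traced above)
      -> return 8
      f(i=5) -> return 5  (same call as traced above)
    -> return 13
    f(i=6) -> return 8  (same call as traced above)
  -> return 21
  f(i=7) -> return 13  (same call as traced above)
-> return 34

Final answer: 34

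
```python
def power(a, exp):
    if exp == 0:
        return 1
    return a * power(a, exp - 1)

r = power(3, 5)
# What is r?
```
Call trace:
power(a=3, exp=5)
  power(a=3, exp=4)
    power(a=3, exp=3)
      power(a=3, exp=2)
        power(a=3, exp=1)
          power(a=3, exp=0)
          -> return 1
        -> return 3
      -> return 9
    -> return 27
  -> return 81
-> return 243

Final answer: 243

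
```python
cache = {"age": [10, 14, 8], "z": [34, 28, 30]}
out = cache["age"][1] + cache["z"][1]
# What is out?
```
Trace:
  cache={'age': [10, 14, 8], 'z': [34, 28, 30]}
  cache={'age': [10, 14, 8], 'z': [34, 28, 30]}, out=42

Final answer: 42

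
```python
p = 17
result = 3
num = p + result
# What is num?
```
Trace:
  p=17
  p=17, result=3
  p=17, result=3, num=20

Final answer: 20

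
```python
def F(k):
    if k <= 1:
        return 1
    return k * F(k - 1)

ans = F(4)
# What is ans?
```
Call trace:
F(k=4)
  F(k=3)
    F(k=2)
      F(k=1)
      -> return 1
    -> return 2
  -> return 6
-> return 24

Final answer: 24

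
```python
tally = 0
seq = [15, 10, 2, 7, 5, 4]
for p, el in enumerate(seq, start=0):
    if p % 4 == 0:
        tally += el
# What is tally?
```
Trace:
  tally=0
  tally=15, p=0, el=15
  tally=15, p=1, el=10
  tally=15, p=2, el=2
  tally=15, p=3, el=7
  tally=20, p=4, el=5
  tally=20, p=5, el=4

Final answer: 20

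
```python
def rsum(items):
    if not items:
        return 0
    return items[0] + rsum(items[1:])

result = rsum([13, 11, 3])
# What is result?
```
Call trace:
rsum(items=[13, 11, 3])
  rsum(items=[11, 3])
    rsum(items=[3])
      rsum(items=[])
      -> return 0
    -> return 3
  -> return 14
-> return 27

Final answer: 27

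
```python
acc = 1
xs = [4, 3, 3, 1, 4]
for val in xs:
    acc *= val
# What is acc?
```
Trace:
  acc=1
  acc=4, val=4
  acc=12, val=3
  acc=36, val=3
  acc=36, val=1
  acc=144, val=4

Final answer: 144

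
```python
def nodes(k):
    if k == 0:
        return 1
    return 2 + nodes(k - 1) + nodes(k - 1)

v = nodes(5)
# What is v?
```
Call trace (a repeated sub-call is expanded the first time; later identical calls just restate its return value):
nodes(k=5)
  nodes(k=4)
    nodes(k=3)
      nodes(k=2)
        nodes(k=1)
          nodes(k=0)
          -> return 1
          nodes(k=0)
          -> return 1
        -> return 4
        nodes(k=1) -> return 4  (same call as traced above)
      -> return 10
      nodes(k=2) -> return 10  (same call as traced above)
    -> return 22
    nodes(k=3) -> return 22  (same call as traced above)
  -> return 46
  nodes(k=4) -> return 46  (same call as traced above)
-> return 94

Final answer: 94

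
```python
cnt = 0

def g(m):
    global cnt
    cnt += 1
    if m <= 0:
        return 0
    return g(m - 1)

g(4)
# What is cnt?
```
Call trace:
g(m=4)
  g(m=3)
    g(m=2)
      g(m=1)
        g(m=0)
        -> return 0
      -> return 0
    -> return 0
  -> return 0
-> return 0

cnt is incremented once per call. g is entered once for each m = 4, 3, 2, 1, 0 (the m <= 0 call returns without recursing), i.e. 4 + 1 calls.
cnt = 5

Final answer: 5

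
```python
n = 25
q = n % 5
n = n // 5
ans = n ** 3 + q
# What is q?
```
Trace:
  n=25
  n=25, q=0
  n=5, q=0
  n=5, q=0, ans=125

Final answer: 0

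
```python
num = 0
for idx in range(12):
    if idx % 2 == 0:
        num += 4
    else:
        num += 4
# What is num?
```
Trace:
  num=0
  num=4, idx=0
  num=8, idx=1
  num=12, idx=2
  num=16, idx=3
  num=20, idx=4
  num=24, idx=5
  num=28, idx=6
  num=32, idx=7
  num=36, idx=8
  num=40, idx=9
  num=44, idx=10
  num=48, idx=11

Final answer: 48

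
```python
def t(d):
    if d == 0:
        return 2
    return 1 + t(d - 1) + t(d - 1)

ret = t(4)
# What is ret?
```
Call trace (a repeated sub-call is expanded the first time; later identical calls just restate its return value):
t(d=4)
  t(d=3)
    t(d=2)
      t(d=1)
        t(d=0)
        -> return 2
        t(d=0)
        -> return 2
      -> return 5
      t(d=1) -> return 5  (same call as traced above)
    -> return 11
    t(d=2) -> return 11  (same call as traced above)
  -> return 23
  t(d=3) -> return 23  (same call as traced above)
-> return 47

Final answer: 47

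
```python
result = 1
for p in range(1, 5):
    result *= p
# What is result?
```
Trace:
  result=1
  result=1, p=1
  result=2, p=2
  result=6, p=3
  result=24, p=4

Final answer: 24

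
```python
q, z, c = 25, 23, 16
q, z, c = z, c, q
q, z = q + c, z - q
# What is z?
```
Trace:
  q=25, z=23, c=16
  q=23, z=16, c=25
  q=48, z=-7, c=25

Final answer: -7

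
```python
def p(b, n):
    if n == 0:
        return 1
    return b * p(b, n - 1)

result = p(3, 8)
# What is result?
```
Call trace:
p(b=3, n=8)
  p(b=3, n=7)
    p(b=3, n=6)
      p(b=3, n=5)
        p(b=3, n=4)
          p(b=3, n=3)
            p(b=3, n=2)
              p(b=3, n=1)
                p(b=3, n=0)
                -> return 1
              -> return 3
            -> return 9
          -> return 27
        -> return 81
      -> return 243
    -> return 729
  -> return 2187
-> return 6561

Final answer: 6561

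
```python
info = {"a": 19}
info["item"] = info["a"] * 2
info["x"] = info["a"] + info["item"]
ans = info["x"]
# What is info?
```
Trace:
  info={'a': 19}
  info={'a': 19, 'item': 38}
  info={'a': 19, 'item': 38, 'x': 57}
  info={'a': 19, 'item': 38, 'x': 57}, ans=57

Final answer: {'a': 19, 'item': 38, 'x': 57}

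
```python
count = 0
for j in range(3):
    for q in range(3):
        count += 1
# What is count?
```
Trace:
  count=0
  count=1, j=0, q=0
  count=2, j=0, q=1
  count=3, j=0, q=2
  count=4, j=1, q=0
  count=5, j=1, q=1
  count=6, j=1, q=2
  count=7, j=2, q=0
  count=8, j=2, q=1
  count=9, j=2, q=2

Final answer: 9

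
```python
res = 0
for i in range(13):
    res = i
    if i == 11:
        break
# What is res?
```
Trace:
  res=0
  res=0, i=0
  res=1, i=1
  res=2, i=2
  res=3, i=3
  res=4, i=4
  res=5, i=5
  res=6, i=6
  res=7, i=7
  res=8, i=8
  res=9, i=9
  res=10, i=10
  res=11, i=11

Final answer: 11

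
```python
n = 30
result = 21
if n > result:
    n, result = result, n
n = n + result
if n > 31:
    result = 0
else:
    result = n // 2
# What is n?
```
Trace:
  n=30
  n=30, result=21
  n=21, result=30
  n=51, result=30
  n=51, result=0

Final answer: 51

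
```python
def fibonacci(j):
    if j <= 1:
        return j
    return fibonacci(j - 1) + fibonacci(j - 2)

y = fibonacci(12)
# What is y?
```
Call trace (a repeated sub-call is expanded the first time; later identical calls just restate its return value):
fibonacci(j=12)
  fibonacci(j=11)
    fibonacci(j=10)
      fibonacci(j=9)
        fibonacci(j=8)
          fibonacci(j=7)
            fibonacci(j=6)
              fibonacci(j=5)
                fibonacci(j=4)
                  fibonacci(j=3)
                    fibonacci(j=2)
                      fibonacci(j=1)
                      -> return 1
                      fibonacci(j=0)
                      -> return 0
                    -> return 1
                    fibonacci(j=1)
                    -> return 1
                  -> return 2
                  fibonacci(j=2) -> return 1  (same call as traced above)
                -> return 3
                fibonacci(j=3) -> return 2  (same call as traced above)
              -> return 5
              fibonacci(j=4) -> return 3  (same call as traced above)
            -> return 8
            fibonacci(j=5) -> return 5  (same call as traced above)
          -> return 13
          fibonacci(j=6) -> return 8  (same call as traced above)
        -> return 21
        fibonacci(j=7) -> return 13  (same call as traced above)
      -> return 34
      fibonacci(j=8) -> return 21  (same call as traced above)
    -> return 55
    fibonacci(j=9) -> return 34  (same call as traced above)
  -> return 89
  fibonacci(j=10) -> return 55  (same call as traced above)
-> return 144

Final answer: 144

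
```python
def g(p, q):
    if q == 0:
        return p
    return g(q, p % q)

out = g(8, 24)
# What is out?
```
Call trace:
g(p=8, q=24)
  g(p=24, q=8)
    g(p=8, q=0)
    -> return 8
  -> return 8
-> return 8

Final answer: 8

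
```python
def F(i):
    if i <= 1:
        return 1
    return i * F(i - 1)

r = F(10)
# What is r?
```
Call trace:
F(i=10)
  F(i=9)
    F(i=8)
      F(i=7)
        F(i=6)
          F(i=5)
            F(i=4)
              F(i=3)
                F(i=2)
                  F(i=1)
                  -> return 1
                -> return 2
              -> return 6
            -> return 24
          -> return 120
        -> return 720
      -> return 5040
    -> return 40320
  -> return 362880
-> return 3628800

Final answer: 3628800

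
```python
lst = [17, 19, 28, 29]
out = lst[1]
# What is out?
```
Trace:
  lst=[17, 19, 28, 29]
  lst=[17, 19, 28, 29], out=19

Final answer: 19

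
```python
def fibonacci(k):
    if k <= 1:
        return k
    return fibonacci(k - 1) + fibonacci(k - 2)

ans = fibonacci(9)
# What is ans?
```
Call trace (a repeated sub-call is expanded the first time; later identical calls just restate its return value):
fibonacci(k=9)
  fibonacci(k=8)
    fibonacci(k=7)
      fibonacci(k=6)
        fibonacci(k=5)
          fibonacci(k=4)
            fibonacci(k=3)
              fibonacci(k=2)
                fibonacci(k=1)
                -> return 1
                fibonacci(k=0)
                -> return 0
              -> return 1
              fibonacci(k=1)
              -> return 1
            -> return 2
            fibonacci(k=2) -> return 1  (same call as traced above)
          -> return 3
          fibonacci(k=3) -> return 2  (same call as traced above)
        -> return 5
        fibonacci(k=4) -> return 3  (same call as traced above)
      -> return 8
      fibonacci(k=5) -> return 5  (same call as traced above)
    -> return 13
    fibonacci(k=6) -> return 8  (same call as traced above)
  -> return 21
  fibonacci(k=7) -> return 13  (same call as traced above)
-> return 34

Final answer: 34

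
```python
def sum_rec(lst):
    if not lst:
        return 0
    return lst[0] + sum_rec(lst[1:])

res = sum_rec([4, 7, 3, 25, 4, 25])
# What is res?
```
Call trace:
sum_rec(lst=[4, 7, 3, 25, 4, 25])
  sum_rec(lst=[7, 3, 25, 4, 25])
    sum_rec(lst=[3, 25, 4, 25])
      sum_rec(lst=[25, 4, 25])
        sum_rec(lst=[4, 25])
          sum_rec(lst=[25])
            sum_rec(lst=[])
            -> return 0
          -> return 25
        -> return 29
      -> return 54
    -> return 57
  -> return 64
-> return 68

Final answer: 68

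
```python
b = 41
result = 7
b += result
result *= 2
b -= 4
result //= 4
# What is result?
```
Trace:
  b=41
  b=41, result=7
  b=48, result=7
  b=48, result=14
  b=44, result=14
  b=44, result=3

Final answer: 3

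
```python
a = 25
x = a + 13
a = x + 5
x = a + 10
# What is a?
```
Trace:
  a=25
  a=25, x=38
  a=43, x=38
  a=43, x=53

Final answer: 43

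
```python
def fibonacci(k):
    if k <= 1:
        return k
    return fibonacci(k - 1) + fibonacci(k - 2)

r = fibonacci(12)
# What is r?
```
Call trace (a repeated sub-call is expanded the first time; later identical calls just restate its return value):
fibonacci(k=12)
  fibonacci(k=11)
    fibonacci(k=10)
      fibonacci(k=9)
        fibonacci(k=8)
          fibonacci(k=7)
            fibonacci(k=6)
              fibonacci(k=5)
                fibonacci(k=4)
                  fibonacci(k=3)
                    fibonacci(k=2)
                      fibonacci(k=1)
                      -> return 1
                      fibonacci(k=0)
                      -> return 0
                    -> return 1
                    fibonacci(k=1)
                    -> return 1
                  -> return 2
                  fibonacci(k=2) -> return 1  (same call as traced above)
                -> return 3
                fibonacci(k=3) -> return 2  (same call as traced above)
              -> return 5
              fibonacci(k=4) -> return 3  (same call as traced above)
            -> return 8
            fibonacci(k=5) -> return 5  (same call as traced above)
          -> return 13
          fibonacci(k=6) -> return 8  (same call as traced above)
        -> return 21
        fibonacci(k=7) -> return 13  (same call as traced above)
      -> return 34
      fibonacci(k=8) -> return 21  (same call as traced above)
    -> return 55
    fibonacci(k=9) -> return 34  (same call as traced above)
  -> return 89
  fibonacci(k=10) -> return 55  (same call as traced above)
-> return 144

Final answer: 144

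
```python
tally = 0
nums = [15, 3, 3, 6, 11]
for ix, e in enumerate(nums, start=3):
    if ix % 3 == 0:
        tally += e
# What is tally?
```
Trace:
  tally=0
  tally=15, ix=3, e=15
  tally=15, ix=4, e=3
  tally=15, ix=5, e=3
  tally=21, ix=6, e=6
  tally=21, ix=7, e=11

Final answer: 21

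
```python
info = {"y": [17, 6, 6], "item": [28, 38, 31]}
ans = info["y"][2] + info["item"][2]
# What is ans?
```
Trace:
  info={'y': [17, 6, 6], 'item': [28, 38, 31]}
  info={'y': [17, 6, 6], 'item': [28, 38, 31]}, ans=37

Final answer: 37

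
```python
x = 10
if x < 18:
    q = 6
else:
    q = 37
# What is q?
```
Trace:
  x=10
  x=10, q=6

Final answer: 6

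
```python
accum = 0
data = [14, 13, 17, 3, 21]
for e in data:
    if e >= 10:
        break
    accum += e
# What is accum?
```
Trace:
  accum=0
  accum=0, e=14

Final answer: 0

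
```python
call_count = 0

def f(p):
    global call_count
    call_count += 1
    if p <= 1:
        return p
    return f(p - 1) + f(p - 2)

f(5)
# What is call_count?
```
Call trace (a repeated sub-call is expanded the first time; later identical calls just restate its return value):
f(p=5)
  f(p=4)
    f(p=3)
      f(p=2)
        f(p=1)
        -> return 1
        f(p=0)
        -> return 0
      -> return 1
      f(p=1)
      -> return 1
    -> return 2
    f(p=2) -> return 1  (same call as traced above)
  -> return 3
  f(p=3) -> return 2  (same call as traced above)
-> return 5

call_count is incremented once per call, so count the calls in each subtree. Let C(p) = number of calls made by f(p).
C(0) = C(1) = 1 (base case, no recursion); C(p) = 1 + C(p - 1) + C(p - 2) otherwise.
C(2) = 1 + C(1) + C(0) = 1 + 1 + 1 = 3
C(3) = 1 + C(2) + C(1) = 1 + 3 + 1 = 5
C(4) = 1 + C(3) + C(2) = 1 + 5 + 3 = 9
C(5) = 1 + C(4) + C(3) = 1 + 9 + 5 = 15
call_count = C(5) = 15

Final answer: 15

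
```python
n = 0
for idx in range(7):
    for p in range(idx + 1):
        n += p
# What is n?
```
Trace:
  n=0
  n=0, idx=0, p=0
  n=0, idx=1, p=0
  n=1, idx=1, p=1
  n=1, idx=2, p=0
  n=2, idx=2, p=1
  n=4, idx=2, p=2
  n=4, idx=3, p=0
  n=5, idx=3, p=1
  n=7, idx=3, p=2
  n=10, idx=3, p=3
  n=10, idx=4, p=0
  n=11, idx=4, p=1
  n=13, idx=4, p=2
  n=16, idx=4, p=3
  n=20, idx=4, p=4
  n=20, idx=5, p=0
  n=21, idx=5, p=1
  n=23, idx=5, p=2
  n=26, idx=5, p=3
  n=30, idx=5, p=4
  n=35, idx=5, p=5
  n=35, idx=6, p=0
  n=36, idx=6, p=1
  n=38, idx=6, p=2
  n=41, idx=6, p=3
  n=45, idx=6, p=4
  n=50, idx=6, p=5
  n=56, idx=6, p=6

Final answer: 56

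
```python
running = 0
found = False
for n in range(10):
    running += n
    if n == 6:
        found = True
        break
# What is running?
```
Trace:
  running=0
  running=0, found=False
  running=0, found=False, n=0
  running=1, found=False, n=1
  running=3, found=False, n=2
  running=6, found=False, n=3
  running=10, found=False, n=4
  running=15, found=False, n=5
  running=21, found=True, n=6

Final answer: 21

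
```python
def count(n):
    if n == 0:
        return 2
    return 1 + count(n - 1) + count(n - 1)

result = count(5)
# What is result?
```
Call trace (a repeated sub-call is expanded the first time; later identical calls just restate its return value):
count(n=5)
  count(n=4)
    count(n=3)
      count(n=2)
        count(n=1)
          count(n=0)
          -> return 2
          count(n=0)
          -> return 2
        -> return 5
        count(n=1) -> return 5  (same call as traced above)
      -> return 11
      count(n=2) -> return 11  (same call as traced above)
    -> return 23
    count(n=3) -> return 23  (same call as traced above)
  -> return 47
  count(n=4) -> return 47  (same call as traced above)
-> return 95

Final answer: 95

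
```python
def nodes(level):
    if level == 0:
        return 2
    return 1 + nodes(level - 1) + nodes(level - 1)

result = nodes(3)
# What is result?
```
Call trace (a repeated sub-call is expanded the first time; later identical calls just restate its return value):
nodes(level=3)
  nodes(level=2)
    nodes(level=1)
      nodes(level=0)
      -> return 2
      nodes(level=0)
      -> return 2
    -> return 5
    nodes(level=1) -> return 5  (same call as traced above)
  -> return 11
  nodes(level=2) -> return 11  (same call as traced above)
-> return 23

Final answer: 23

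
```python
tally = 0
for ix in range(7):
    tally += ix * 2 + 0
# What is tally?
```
Trace:
  tally=0
  tally=0, ix=0
  tally=2, ix=1
  tally=6, ix=2
  tally=12, ix=3
  tally=20, ix=4
  tally=30, ix=5
  tally=42, ix=6

Final answer: 42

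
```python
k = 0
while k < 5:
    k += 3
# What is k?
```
Trace:
  k=0
  k=3
  k=6

Final answer: 6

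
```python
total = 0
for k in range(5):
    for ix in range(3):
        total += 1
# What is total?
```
Trace:
  total=0
  total=1, k=0, ix=0
  total=2, k=0, ix=1
  total=3, k=0, ix=2
  total=4, k=1, ix=0
  total=5, k=1, ix=1
  total=6, k=1, ix=2
  total=7, k=2, ix=0
  total=8, k=2, ix=1
  total=9, k=2, ix=2
  total=10, k=3, ix=0
  total=11, k=3, ix=1
  total=12, k=3, ix=2
  total=13, k=4, ix=0
  total=14, k=4, ix=1
  total=15, k=4, ix=2

Final answer: 15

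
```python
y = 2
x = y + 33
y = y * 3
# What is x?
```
Trace:
  y=2
  y=2, x=35
  y=6, x=35

Final answer: 35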